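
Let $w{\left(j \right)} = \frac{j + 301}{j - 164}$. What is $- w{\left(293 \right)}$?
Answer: $- \frac{198}{43} \approx -4.6047$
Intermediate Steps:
$w{\left(j \right)} = \frac{301 + j}{-164 + j}$
$- w{\left(293 \right)} = - \frac{301 + 293}{-164 + 293} = - \frac{594}{129} = \left(-1\right) \frac{198}{43} = - \frac{198}{43}$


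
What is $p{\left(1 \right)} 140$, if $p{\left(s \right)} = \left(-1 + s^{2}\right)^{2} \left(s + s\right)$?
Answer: $0$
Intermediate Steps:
$p{\left(s \right)} = 2 s \left(-1 + s^{2}\right)^{2}$ ($p{\left(s \right)} = \left(-1 + s^{2}\right)^{2} \cdot 2 s = 2 s \left(-1 + s^{2}\right)^{2}$)
$p{\left(1 \right)} 140 = 2 \cdot 1 \left(-1 + 1^{2}\right)^{2} \cdot 140 = 2 \cdot 1 \left(-1 + 1\right)^{2} \cdot 140 = 2 \cdot 1 \cdot 0^{2} \cdot 140 = 2 \cdot 1 \cdot 0 \cdot 140 = 0 \cdot 140 = 0$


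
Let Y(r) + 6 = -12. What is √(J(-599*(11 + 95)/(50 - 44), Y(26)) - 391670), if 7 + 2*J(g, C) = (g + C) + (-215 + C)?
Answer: I*√14295246/6 ≈ 630.15*I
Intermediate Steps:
Y(r) = -18 (Y(r) = -6 - 12 = -18)
J(g, C) = -111 + C + g/2 (J(g, C) = -7/2 + ((g + C) + (-215 + C))/2 = -7/2 + ((C + g) + (-215 + C))/2 = -7/2 + (-215 + g + 2*C)/2 = -7/2 + (-215/2 + C + g/2) = -111 + C + g/2)
√(J(-599*(11 + 95)/(50 - 44), Y(26)) - 391670) = √((-111 - 18 + (-599*(11 + 95)/(50 - 44))/2) - 391670) = √((-111 - 18 + (-599/(6/106))/2) - 391670) = √((-111 - 18 + (-599/(6*(1/106)))/2) - 391670) = √((-111 - 18 + (-599/3/53)/2) - 391670) = √((-111 - 18 + (-599*53/3)/2) - 391670) = √((-111 - 18 + (½)*(-31747/3)) - 391670) = √((-111 - 18 - 31747/6) - 391670) = √(-32521/6 - 391670) = √(-2382541/6) = I*√14295246/6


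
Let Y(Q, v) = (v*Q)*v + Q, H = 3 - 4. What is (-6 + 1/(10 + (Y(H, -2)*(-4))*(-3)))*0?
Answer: 0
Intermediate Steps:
H = -1
Y(Q, v) = Q + Q*v² (Y(Q, v) = (Q*v)*v + Q = Q*v² + Q = Q + Q*v²)
(-6 + 1/(10 + (Y(H, -2)*(-4))*(-3)))*0 = (-6 + 1/(10 + (-(1 + (-2)²)*(-4))*(-3)))*0 = (-6 + 1/(10 + (-(1 + 4)*(-4))*(-3)))*0 = (-6 + 1/(10 + (-1*5*(-4))*(-3)))*0 = (-6 + 1/(10 - 5*(-4)*(-3)))*0 = (-6 + 1/(10 + 20*(-3)))*0 = (-6 + 1/(10 - 60))*0 = (-6 + 1/(-50))*0 = (-6 - 1/50)*0 = -301/50*0 = 0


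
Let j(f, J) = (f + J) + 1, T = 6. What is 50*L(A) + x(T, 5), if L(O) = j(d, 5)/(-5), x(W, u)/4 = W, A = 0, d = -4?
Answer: 4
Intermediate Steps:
x(W, u) = 4*W
j(f, J) = 1 + J + f (j(f, J) = (J + f) + 1 = 1 + J + f)
L(O) = -⅖ (L(O) = (1 + 5 - 4)/(-5) = 2*(-⅕) = -⅖)
50*L(A) + x(T, 5) = 50*(-⅖) + 4*6 = -20 + 24 = 4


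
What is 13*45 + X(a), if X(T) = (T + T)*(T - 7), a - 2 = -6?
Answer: 673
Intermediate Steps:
a = -4 (a = 2 - 6 = -4)
X(T) = 2*T*(-7 + T) (X(T) = (2*T)*(-7 + T) = 2*T*(-7 + T))
13*45 + X(a) = 13*45 + 2*(-4)*(-7 - 4) = 585 + 2*(-4)*(-11) = 585 + 88 = 673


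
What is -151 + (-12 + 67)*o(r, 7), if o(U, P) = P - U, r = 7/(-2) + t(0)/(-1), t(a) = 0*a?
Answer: 853/2 ≈ 426.50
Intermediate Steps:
t(a) = 0
r = -7/2 (r = 7/(-2) + 0/(-1) = 7*(-½) + 0*(-1) = -7/2 + 0 = -7/2 ≈ -3.5000)
-151 + (-12 + 67)*o(r, 7) = -151 + (-12 + 67)*(7 - 1*(-7/2)) = -151 + 55*(7 + 7/2) = -151 + 55*(21/2) = -151 + 1155/2 = 853/2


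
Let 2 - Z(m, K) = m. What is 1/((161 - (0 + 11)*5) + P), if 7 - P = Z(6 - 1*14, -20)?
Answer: 1/103 ≈ 0.0097087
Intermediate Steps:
Z(m, K) = 2 - m
P = -3 (P = 7 - (2 - (6 - 1*14)) = 7 - (2 - (6 - 14)) = 7 - (2 - 1*(-8)) = 7 - (2 + 8) = 7 - 1*10 = 7 - 10 = -3)
1/((161 - (0 + 11)*5) + P) = 1/((161 - (0 + 11)*5) - 3) = 1/((161 - 11*5) - 3) = 1/((161 - 1*55) - 3) = 1/((161 - 55) - 3) = 1/(106 - 3) = 1/103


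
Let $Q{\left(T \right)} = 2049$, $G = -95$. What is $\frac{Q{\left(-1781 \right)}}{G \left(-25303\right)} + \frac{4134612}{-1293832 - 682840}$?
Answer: $- \frac{2483667026373}{1187873625880} \approx -2.0909$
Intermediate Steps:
$\frac{Q{\left(-1781 \right)}}{G \left(-25303\right)} + \frac{4134612}{-1293832 - 682840} = \frac{2049}{\left(-95\right) \left(-25303\right)} + \frac{4134612}{-1293832 - 682840} = \frac{2049}{2403785} + \frac{4134612}{-1293832 - 682840} = 2049 \cdot \frac{1}{2403785} + \frac{4134612}{-1976672} = \frac{2049}{2403785} + 4134612 \left(- \frac{1}{1976672}\right) = \frac{2049}{2403785} - \frac{1033653}{494168} = - \frac{2483667026373}{1187873625880}$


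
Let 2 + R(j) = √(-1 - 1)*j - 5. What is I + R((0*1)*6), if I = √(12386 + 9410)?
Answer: -7 + 2*√5449 ≈ 140.63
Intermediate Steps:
I = 2*√5449 (I = √21796 = 2*√5449 ≈ 147.63)
R(j) = -7 + I*j*√2 (R(j) = -2 + (√(-1 - 1)*j - 5) = -2 + (√(-2)*j - 5) = -2 + ((I*√2)*j - 5) = -2 + (I*j*√2 - 5) = -2 + (-5 + I*j*√2) = -7 + I*j*√2)
I + R((0*1)*6) = 2*√5449 + (-7 + I*((0*1)*6)*√2) = 2*√5449 + (-7 + I*(0*6)*√2) = 2*√5449 + (-7 + I*0*√2) = 2*√5449 + (-7 + 0) = 2*√5449 - 7 = -7 + 2*√5449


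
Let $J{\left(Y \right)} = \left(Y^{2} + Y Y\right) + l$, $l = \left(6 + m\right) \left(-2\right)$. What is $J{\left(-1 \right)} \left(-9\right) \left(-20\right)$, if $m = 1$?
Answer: $-2160$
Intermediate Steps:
$l = -14$ ($l = \left(6 + 1\right) \left(-2\right) = 7 \left(-2\right) = -14$)
$J{\left(Y \right)} = -14 + 2 Y^{2}$ ($J{\left(Y \right)} = \left(Y^{2} + Y Y\right) - 14 = \left(Y^{2} + Y^{2}\right) - 14 = 2 Y^{2} - 14 = -14 + 2 Y^{2}$)
$J{\left(-1 \right)} \left(-9\right) \left(-20\right) = \left(-14 + 2 \left(-1\right)^{2}\right) \left(-9\right) \left(-20\right) = \left(-14 + 2 \cdot 1\right) \left(-9\right) \left(-20\right) = \left(-14 + 2\right) \left(-9\right) \left(-20\right) = \left(-12\right) \left(-9\right) \left(-20\right) = 108 \left(-20\right) = -2160$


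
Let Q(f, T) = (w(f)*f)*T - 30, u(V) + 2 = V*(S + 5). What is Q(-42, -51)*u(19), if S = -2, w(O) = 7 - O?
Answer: 5771040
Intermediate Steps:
u(V) = -2 + 3*V (u(V) = -2 + V*(-2 + 5) = -2 + V*3 = -2 + 3*V)
Q(f, T) = -30 + T*f*(7 - f) (Q(f, T) = ((7 - f)*f)*T - 30 = (f*(7 - f))*T - 30 = T*f*(7 - f) - 30 = -30 + T*f*(7 - f))
Q(-42, -51)*u(19) = (-30 - 1*(-51)*(-42)*(-7 - 42))*(-2 + 3*19) = (-30 - 1*(-51)*(-42)*(-49))*(-2 + 57) = (-30 + 104958)*55 = 104928*55 = 5771040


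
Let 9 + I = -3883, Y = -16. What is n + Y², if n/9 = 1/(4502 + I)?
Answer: 156169/610 ≈ 256.01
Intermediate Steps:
I = -3892 (I = -9 - 3883 = -3892)
n = 9/610 (n = 9/(4502 - 3892) = 9/610 ≈ 0.014754)
n + Y² = 9/610 + (-16)² = 9/610 + 256 = 156169/610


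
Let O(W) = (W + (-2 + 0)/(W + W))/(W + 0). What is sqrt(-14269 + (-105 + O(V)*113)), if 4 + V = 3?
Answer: I*sqrt(14374) ≈ 119.89*I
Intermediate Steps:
V = -1 (V = -4 + 3 = -1)
O(W) = (W - 1/W)/W (O(W) = (W - 2*1/(2*W))/W = (W - 1/W)/W)
sqrt(-14269 + (-105 + O(V)*113)) = sqrt(-14269 + (-105 + (1 - 1/(-1)**2)*113)) = sqrt(-14269 + (-105 + (1 - 1*1)*113)) = sqrt(-14269 + (-105 + (1 - 1)*113)) = sqrt(-14269 + (-105 + 0*113)) = sqrt(-14269 + (-105 + 0)) = sqrt(-14269 - 105) = sqrt(-14374) = I*sqrt(14374)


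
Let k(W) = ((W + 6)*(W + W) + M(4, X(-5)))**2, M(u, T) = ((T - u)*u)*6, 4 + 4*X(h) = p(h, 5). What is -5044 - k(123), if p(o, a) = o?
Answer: -997554100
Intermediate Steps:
X(h) = -1 + h/4
M(u, T) = 6*u*(T - u) (M(u, T) = (u*(T - u))*6 = 6*u*(T - u))
k(W) = (-150 + 2*W*(6 + W))**2 (k(W) = ((W + 6)*(W + W) + 6*4*((-1 + (1/4)*(-5)) - 1*4))**2 = ((6 + W)*(2*W) + 6*4*((-1 - 5/4) - 4))**2 = (2*W*(6 + W) + 6*4*(-9/4 - 4))**2 = (2*W*(6 + W) + 6*4*(-25/4))**2 = (2*W*(6 + W) - 150)**2 = (-150 + 2*W*(6 + W))**2)
-5044 - k(123) = -5044 - 4*(-75 + 123**2 + 6*123)**2 = -5044 - 4*(-75 + 15129 + 738)**2 = -5044 - 4*15792**2 = -5044 - 4*249387264 = -5044 - 1*997549056 = -5044 - 997549056 = -997554100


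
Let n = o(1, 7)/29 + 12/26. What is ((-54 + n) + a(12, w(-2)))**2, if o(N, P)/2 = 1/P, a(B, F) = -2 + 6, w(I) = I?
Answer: 17084058436/6964321 ≈ 2453.1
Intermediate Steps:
a(B, F) = 4
o(N, P) = 2/P
n = 1244/2639 (n = (2/7)/29 + 12/26 = (2*(1/7))*(1/29) + 12*(1/26) = (2/7)*(1/29) + 6/13 = 2/203 + 6/13 = 1244/2639 ≈ 0.47139)
((-54 + n) + a(12, w(-2)))**2 = ((-54 + 1244/2639) + 4)**2 = (-141262/2639 + 4)**2 = (-130706/2639)**2 = 17084058436/6964321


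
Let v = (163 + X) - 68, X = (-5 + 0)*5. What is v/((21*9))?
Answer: 10/27 ≈ 0.37037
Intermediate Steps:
X = -25 (X = -5*5 = -25)
v = 70 (v = (163 - 25) - 68 = 138 - 68 = 70)
v/((21*9)) = 70/((21*9)) = 70/189 = 70*(1/189) = 10/27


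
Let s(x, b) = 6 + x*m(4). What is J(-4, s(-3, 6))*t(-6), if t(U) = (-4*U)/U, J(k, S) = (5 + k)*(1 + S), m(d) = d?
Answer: 20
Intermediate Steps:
s(x, b) = 6 + 4*x (s(x, b) = 6 + x*4 = 6 + 4*x)
J(k, S) = (1 + S)*(5 + k)
t(U) = -4
J(-4, s(-3, 6))*t(-6) = (5 - 4 + 5*(6 + 4*(-3)) + (6 + 4*(-3))*(-4))*(-4) = (5 - 4 + 5*(6 - 12) + (6 - 12)*(-4))*(-4) = (5 - 4 + 5*(-6) - 6*(-4))*(-4) = (5 - 4 - 30 + 24)*(-4) = -5*(-4) = 20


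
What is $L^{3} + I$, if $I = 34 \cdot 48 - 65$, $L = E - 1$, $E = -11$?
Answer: $-161$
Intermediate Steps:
$L = -12$ ($L = -11 - 1 = -12$)
$I = 1567$ ($I = 1632 - 65 = 1567$)
$L^{3} + I = \left(-12\right)^{3} + 1567 = -1728 + 1567 = -161$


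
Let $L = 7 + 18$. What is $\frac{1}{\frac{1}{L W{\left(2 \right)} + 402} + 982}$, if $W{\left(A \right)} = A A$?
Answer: $\frac{502}{492965} \approx 0.0010183$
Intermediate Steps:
$W{\left(A \right)} = A^{2}$
$L = 25$
$\frac{1}{\frac{1}{L W{\left(2 \right)} + 402} + 982} = \frac{1}{\frac{1}{25 \cdot 2^{2} + 402} + 982} = \frac{1}{\frac{1}{25 \cdot 4 + 402} + 982} = \frac{1}{\frac{1}{100 + 402} + 982} = \frac{1}{\frac{1}{502} + 982} = \frac{1}{\frac{492965}{502}} = \frac{502}{492965}$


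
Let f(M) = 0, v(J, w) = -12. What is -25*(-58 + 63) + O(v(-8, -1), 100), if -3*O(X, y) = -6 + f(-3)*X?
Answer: -123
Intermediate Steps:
O(X, y) = 2 (O(X, y) = -(-6 + 0*X)/3 = -(-6 + 0)/3 = -⅓*(-6) = 2)
-25*(-58 + 63) + O(v(-8, -1), 100) = -25*(-58 + 63) + 2 = -25*5 + 2 = -125 + 2 = -123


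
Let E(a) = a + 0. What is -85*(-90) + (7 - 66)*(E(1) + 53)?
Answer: 4464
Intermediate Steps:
E(a) = a
-85*(-90) + (7 - 66)*(E(1) + 53) = -85*(-90) + (7 - 66)*(1 + 53) = 7650 - 59*54 = 7650 - 3186 = 4464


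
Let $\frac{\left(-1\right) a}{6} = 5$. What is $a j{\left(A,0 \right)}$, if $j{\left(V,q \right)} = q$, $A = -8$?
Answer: $0$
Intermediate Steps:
$a = -30$ ($a = \left(-6\right) 5 = -30$)
$a j{\left(A,0 \right)} = \left(-30\right) 0 = 0$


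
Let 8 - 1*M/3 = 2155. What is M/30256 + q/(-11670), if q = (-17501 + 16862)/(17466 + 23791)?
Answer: -516853953201/2427888635440 ≈ -0.21288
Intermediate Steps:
M = -6441 (M = 24 - 3*2155 = 24 - 6465 = -6441)
q = -639/41257 ≈ -0.015488
M/30256 + q/(-11670) = -6441/30256 - 639/41257/(-11670) = -6441*1/30256 - 639/41257*(-1/11670) = -6441/30256 + 213/160489730 = -516853953201/2427888635440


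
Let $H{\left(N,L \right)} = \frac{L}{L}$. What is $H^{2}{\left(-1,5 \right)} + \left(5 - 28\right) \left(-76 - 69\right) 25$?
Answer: $83376$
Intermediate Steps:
$H{\left(N,L \right)} = 1$
$H^{2}{\left(-1,5 \right)} + \left(5 - 28\right) \left(-76 - 69\right) 25 = 1^{2} + \left(5 - 28\right) \left(-76 - 69\right) 25 = 1 + \left(-23\right) \left(-145\right) 25 = 1 + 3335 \cdot 25 = 1 + 83375 = 83376$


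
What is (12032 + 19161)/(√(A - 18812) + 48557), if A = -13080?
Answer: 1514638501/2357814141 - 62386*I*√7973/2357814141 ≈ 0.64239 - 0.0023626*I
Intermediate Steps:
(12032 + 19161)/(√(A - 18812) + 48557) = (12032 + 19161)/(√(-13080 - 18812) + 48557) = 31193/(√(-31892) + 48557) = 31193/(2*I*√7973 + 48557) = 31193/(48557 + 2*I*√7973)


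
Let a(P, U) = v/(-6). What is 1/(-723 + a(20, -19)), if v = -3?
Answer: -2/1445 ≈ -0.0013841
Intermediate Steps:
a(P, U) = 1/2 (a(P, U) = -3/(-6) = -3*(-1/6) = 1/2)
1/(-723 + a(20, -19)) = 1/(-723 + 1/2) = 1/(-1445/2) = -2/1445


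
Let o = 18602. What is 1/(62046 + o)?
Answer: 1/80648 ≈ 1.2400e-5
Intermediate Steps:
1/(62046 + o) = 1/(62046 + 18602) = 1/80648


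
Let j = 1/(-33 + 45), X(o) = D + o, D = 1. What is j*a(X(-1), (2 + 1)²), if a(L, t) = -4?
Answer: -⅓ ≈ -0.33333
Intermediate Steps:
X(o) = 1 + o
j = 1/12 ≈ 0.083333
j*a(X(-1), (2 + 1)²) = (1/12)*(-4) = -⅓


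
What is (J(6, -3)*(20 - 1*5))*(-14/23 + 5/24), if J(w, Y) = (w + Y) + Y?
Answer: 0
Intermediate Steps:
J(w, Y) = w + 2*Y (J(w, Y) = (Y + w) + Y = w + 2*Y)
(J(6, -3)*(20 - 1*5))*(-14/23 + 5/24) = ((6 + 2*(-3))*(20 - 1*5))*(-14/23 + 5/24) = ((6 - 6)*(20 - 5))*(-14*1/23 + 5*(1/24)) = (0*15)*(-14/23 + 5/24) = 0*(-221/552) = 0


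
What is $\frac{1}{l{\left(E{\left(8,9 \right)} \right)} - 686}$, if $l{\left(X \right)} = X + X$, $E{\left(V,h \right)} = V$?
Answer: $- \frac{1}{670} \approx -0.0014925$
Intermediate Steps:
$l{\left(X \right)} = 2 X$
$\frac{1}{l{\left(E{\left(8,9 \right)} \right)} - 686} = \frac{1}{2 \cdot 8 - 686} = \frac{1}{16 - 686} = \frac{1}{-670} = - \frac{1}{670}$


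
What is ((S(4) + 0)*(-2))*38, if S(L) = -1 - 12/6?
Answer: 228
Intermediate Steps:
S(L) = -3 (S(L) = -1 - 12/6 = -1 - 4*½ = -1 - 2 = -3)
((S(4) + 0)*(-2))*38 = ((-3 + 0)*(-2))*38 = -3*(-2)*38 = 6*38 = 228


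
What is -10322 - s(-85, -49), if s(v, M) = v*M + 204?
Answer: -14691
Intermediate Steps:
s(v, M) = 204 + M*v (s(v, M) = M*v + 204 = 204 + M*v)
-10322 - s(-85, -49) = -10322 - (204 - 49*(-85)) = -10322 - (204 + 4165) = -10322 - 1*4369 = -10322 - 4369 = -14691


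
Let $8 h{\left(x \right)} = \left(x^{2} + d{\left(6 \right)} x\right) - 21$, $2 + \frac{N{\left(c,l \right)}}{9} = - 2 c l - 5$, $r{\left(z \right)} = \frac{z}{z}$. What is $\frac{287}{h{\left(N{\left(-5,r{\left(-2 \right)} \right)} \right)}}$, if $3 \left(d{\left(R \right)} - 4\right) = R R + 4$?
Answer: $\frac{41}{21} \approx 1.9524$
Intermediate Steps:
$r{\left(z \right)} = 1$
$d{\left(R \right)} = \frac{16}{3} + \frac{R^{2}}{3}$ ($d{\left(R \right)} = 4 + \frac{R R + 4}{3} = 4 + \frac{R^{2} + 4}{3} = 4 + \frac{4 + R^{2}}{3} = 4 + \left(\frac{4}{3} + \frac{R^{2}}{3}\right) = \frac{16}{3} + \frac{R^{2}}{3}$)
$N{\left(c,l \right)} = -63 - 18 c l$ ($N{\left(c,l \right)} = -18 + 9 \left(- 2 c l - 5\right) = -18 + 9 \left(-5 - 2 c l\right) = -18 - \left(45 + 18 c l\right) = -63 - 18 c l$)
$h{\left(x \right)} = - \frac{21}{8} + \frac{x^{2}}{8} + \frac{13 x}{6}$ ($h{\left(x \right)} = \frac{\left(x^{2} + \left(\frac{16}{3} + \frac{6^{2}}{3}\right) x\right) - 21}{8} = \frac{\left(x^{2} + \left(\frac{16}{3} + \frac{1}{3} \cdot 36\right) x\right) - 21}{8} = \frac{\left(x^{2} + \left(\frac{16}{3} + 12\right) x\right) - 21}{8} = \frac{\left(x^{2} + \frac{52 x}{3}\right) - 21}{8} = \frac{-21 + x^{2} + \frac{52 x}{3}}{8} = - \frac{21}{8} + \frac{x^{2}}{8} + \frac{13 x}{6}$)
$\frac{287}{h{\left(N{\left(-5,r{\left(-2 \right)} \right)} \right)}} = \frac{287}{- \frac{21}{8} + \frac{\left(-63 - \left(-90\right) 1\right)^{2}}{8} + \frac{13 \left(-63 - \left(-90\right) 1\right)}{6}} = \frac{287}{- \frac{21}{8} + \frac{\left(-63 + 90\right)^{2}}{8} + \frac{13 \left(-63 + 90\right)}{6}} = \frac{287}{- \frac{21}{8} + \frac{27^{2}}{8} + \frac{13}{6} \cdot 27} = \frac{287}{- \frac{21}{8} + \frac{1}{8} \cdot 729 + \frac{117}{2}} = \frac{287}{- \frac{21}{8} + \frac{729}{8} + \frac{117}{2}} = \frac{287}{147} = 287 \cdot \frac{1}{147} = \frac{41}{21}$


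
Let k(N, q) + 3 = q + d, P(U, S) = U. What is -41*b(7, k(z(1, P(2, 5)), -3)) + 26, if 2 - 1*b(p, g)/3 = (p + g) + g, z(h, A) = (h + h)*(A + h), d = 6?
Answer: 641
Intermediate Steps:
z(h, A) = 2*h*(A + h) (z(h, A) = (2*h)*(A + h) = 2*h*(A + h))
k(N, q) = 3 + q (k(N, q) = -3 + (q + 6) = -3 + (6 + q) = 3 + q)
b(p, g) = 6 - 6*g - 3*p (b(p, g) = 6 - 3*((p + g) + g) = 6 - 3*((g + p) + g) = 6 - 3*(p + 2*g) = 6 + (-6*g - 3*p) = 6 - 6*g - 3*p)
-41*b(7, k(z(1, P(2, 5)), -3)) + 26 = -41*(6 - 6*(3 - 3) - 3*7) + 26 = -41*(6 - 6*0 - 21) + 26 = -41*(6 + 0 - 21) + 26 = -41*(-15) + 26 = 615 + 26 = 641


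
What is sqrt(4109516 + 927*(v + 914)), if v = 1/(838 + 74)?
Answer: 13*sqrt(169410935)/76 ≈ 2226.4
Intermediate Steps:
v = 1/912 ≈ 0.0010965
sqrt(4109516 + 927*(v + 914)) = sqrt(4109516 + 927*(1/912 + 914)) = sqrt(4109516 + 927*(833569/912)) = sqrt(4109516 + 257572821/304) = sqrt(1506865685/304) = 13*sqrt(169410935)/76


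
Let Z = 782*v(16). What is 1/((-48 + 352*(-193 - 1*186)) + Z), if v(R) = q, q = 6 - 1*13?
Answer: -1/138930 ≈ -7.1979e-6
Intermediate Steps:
q = -7 (q = 6 - 13 = -7)
v(R) = -7
Z = -5474 (Z = 782*(-7) = -5474)
1/((-48 + 352*(-193 - 1*186)) + Z) = 1/((-48 + 352*(-193 - 1*186)) - 5474) = 1/((-48 + 352*(-193 - 186)) - 5474) = 1/((-48 + 352*(-379)) - 5474) = 1/((-48 - 133408) - 5474) = 1/(-133456 - 5474) = 1/(-138930) = -1/138930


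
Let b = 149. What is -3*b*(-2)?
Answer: 894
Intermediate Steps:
-3*b*(-2) = -3*149*(-2) = -447*(-2) = 894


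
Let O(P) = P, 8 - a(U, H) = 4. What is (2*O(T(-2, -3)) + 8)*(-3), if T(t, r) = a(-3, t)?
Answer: -48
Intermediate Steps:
a(U, H) = 4 (a(U, H) = 8 - 1*4 = 8 - 4 = 4)
T(t, r) = 4
(2*O(T(-2, -3)) + 8)*(-3) = (2*4 + 8)*(-3) = (8 + 8)*(-3) = 16*(-3) = -48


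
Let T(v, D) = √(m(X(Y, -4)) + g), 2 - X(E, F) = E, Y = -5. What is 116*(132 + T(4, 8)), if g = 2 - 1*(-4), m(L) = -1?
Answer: 15312 + 116*√5 ≈ 15571.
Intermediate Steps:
X(E, F) = 2 - E
g = 6 (g = 2 + 4 = 6)
T(v, D) = √5 (T(v, D) = √(-1 + 6) = √5)
116*(132 + T(4, 8)) = 116*(132 + √5) = 15312 + 116*√5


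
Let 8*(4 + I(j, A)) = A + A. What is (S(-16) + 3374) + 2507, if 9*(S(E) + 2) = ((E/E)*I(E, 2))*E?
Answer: 52967/9 ≈ 5885.2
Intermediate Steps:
I(j, A) = -4 + A/4 (I(j, A) = -4 + (A + A)/8 = -4 + (2*A)/8 = -4 + A/4)
S(E) = -2 - 7*E/18 (S(E) = -2 + (((E/E)*(-4 + (¼)*2))*E)/9 = -2 + ((1*(-4 + ½))*E)/9 = -2 + ((1*(-7/2))*E)/9 = -2 + (-7*E/2)/9 = -2 - 7*E/18)
(S(-16) + 3374) + 2507 = ((-2 - 7/18*(-16)) + 3374) + 2507 = ((-2 + 56/9) + 3374) + 2507 = (38/9 + 3374) + 2507 = 30404/9 + 2507 = 52967/9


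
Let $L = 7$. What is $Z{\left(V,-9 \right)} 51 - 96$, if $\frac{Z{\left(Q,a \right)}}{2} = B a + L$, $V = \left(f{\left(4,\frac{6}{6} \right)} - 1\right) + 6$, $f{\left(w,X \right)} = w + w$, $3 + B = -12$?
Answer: $14388$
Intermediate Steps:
$B = -15$ ($B = -3 - 12 = -15$)
$f{\left(w,X \right)} = 2 w$
$V = 13$ ($V = \left(2 \cdot 4 - 1\right) + 6 = \left(8 - 1\right) + 6 = 7 + 6 = 13$)
$Z{\left(Q,a \right)} = 14 - 30 a$ ($Z{\left(Q,a \right)} = 2 \left(- 15 a + 7\right) = 2 \left(7 - 15 a\right) = 14 - 30 a$)
$Z{\left(V,-9 \right)} 51 - 96 = \left(14 - -270\right) 51 - 96 = \left(14 + 270\right) 51 - 96 = 284 \cdot 51 - 96 = 14484 - 96 = 14388$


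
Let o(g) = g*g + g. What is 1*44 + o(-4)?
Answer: 56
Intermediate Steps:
o(g) = g + g² (o(g) = g² + g = g + g²)
1*44 + o(-4) = 1*44 - 4*(1 - 4) = 44 - 4*(-3) = 44 + 12 = 56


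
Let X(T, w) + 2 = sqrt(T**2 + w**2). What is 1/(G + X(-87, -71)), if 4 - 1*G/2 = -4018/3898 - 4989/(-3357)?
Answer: -12103462609287/29927882639119447 + 4756460026761*sqrt(12610)/59855765278238894 ≈ 0.0085191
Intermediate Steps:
X(T, w) = -2 + sqrt(T**2 + w**2)
G = 15461216/2180931 (G = 8 - 2*(-4018/3898 - 4989/(-3357)) = 8 - 2*(-4018*1/3898 - 4989*(-1/3357)) = 8 - 2*(-2009/1949 + 1663/1119) = 8 - 2*993116/2180931 = 8 - 1986232/2180931 = 15461216/2180931 ≈ 7.0893)
1/(G + X(-87, -71)) = 1/(15461216/2180931 + (-2 + sqrt((-87)**2 + (-71)**2))) = 1/(15461216/2180931 + (-2 + sqrt(7569 + 5041))) = 1/(15461216/2180931 + (-2 + sqrt(12610))) = 1/(11099354/2180931 + sqrt(12610))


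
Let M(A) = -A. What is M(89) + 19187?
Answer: 19098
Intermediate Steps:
M(89) + 19187 = -1*89 + 19187 = -89 + 19187 = 19098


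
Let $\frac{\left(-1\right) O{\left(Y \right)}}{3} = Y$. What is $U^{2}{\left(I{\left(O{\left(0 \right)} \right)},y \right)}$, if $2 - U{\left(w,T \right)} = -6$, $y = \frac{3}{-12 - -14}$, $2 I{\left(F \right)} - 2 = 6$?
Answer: $64$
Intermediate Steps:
$O{\left(Y \right)} = - 3 Y$
$I{\left(F \right)} = 4$ ($I{\left(F \right)} = 1 + \frac{1}{2} \cdot 6 = 1 + 3 = 4$)
$y = \frac{3}{2}$ ($y = \frac{3}{-12 + 14} = \frac{3}{2} \approx 1.5$)
$U{\left(w,T \right)} = 8$ ($U{\left(w,T \right)} = 2 - -6 = 2 + 6 = 8$)
$U^{2}{\left(I{\left(O{\left(0 \right)} \right)},y \right)} = 8^{2} = 64$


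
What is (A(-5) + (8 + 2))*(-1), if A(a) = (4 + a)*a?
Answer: -15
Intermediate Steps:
A(a) = a*(4 + a)
(A(-5) + (8 + 2))*(-1) = (-5*(4 - 5) + (8 + 2))*(-1) = (-5*(-1) + 10)*(-1) = (5 + 10)*(-1) = 15*(-1) = -15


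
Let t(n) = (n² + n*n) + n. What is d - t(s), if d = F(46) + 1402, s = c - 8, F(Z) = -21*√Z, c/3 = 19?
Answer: -3449 - 21*√46 ≈ -3591.4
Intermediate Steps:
c = 57 (c = 3*19 = 57)
s = 49 (s = 57 - 8 = 49)
t(n) = n + 2*n² (t(n) = (n² + n²) + n = 2*n² + n = n + 2*n²)
d = 1402 - 21*√46 (d = -21*√46 + 1402 = 1402 - 21*√46 ≈ 1259.6)
d - t(s) = (1402 - 21*√46) - 49*(1 + 2*49) = (1402 - 21*√46) - 49*(1 + 98) = (1402 - 21*√46) - 49*99 = (1402 - 21*√46) - 1*4851 = (1402 - 21*√46) - 4851 = -3449 - 21*√46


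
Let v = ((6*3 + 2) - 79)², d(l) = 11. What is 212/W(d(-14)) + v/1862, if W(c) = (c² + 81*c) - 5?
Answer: 3873/1862 ≈ 2.0800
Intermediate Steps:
v = 3481 (v = ((18 + 2) - 79)² = (20 - 79)² = (-59)² = 3481)
W(c) = -5 + c² + 81*c
212/W(d(-14)) + v/1862 = 212/(-5 + 11² + 81*11) + 3481/1862 = 212/(-5 + 121 + 891) + 3481*(1/1862) = 212/1007 + 3481/1862 = 212*(1/1007) + 3481/1862 = 4/19 + 3481/1862 = 3873/1862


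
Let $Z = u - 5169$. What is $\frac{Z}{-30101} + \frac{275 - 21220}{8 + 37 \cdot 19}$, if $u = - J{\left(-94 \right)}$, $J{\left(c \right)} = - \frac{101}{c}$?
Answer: $- \frac{1900587583}{64895814} \approx -29.287$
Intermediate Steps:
$u = - \frac{101}{94}$ ($u = - \frac{-101}{-94} = - \frac{\left(-101\right) \left(-1\right)}{94} = \left(-1\right) \frac{101}{94} = - \frac{101}{94} \approx -1.0745$)
$Z = - \frac{485987}{94}$ ($Z = - \frac{101}{94} - 5169 = - \frac{485987}{94} \approx -5170.1$)
$\frac{Z}{-30101} + \frac{275 - 21220}{8 + 37 \cdot 19} = - \frac{485987}{94 \left(-30101\right)} + \frac{275 - 21220}{8 + 37 \cdot 19} = \left(- \frac{485987}{94}\right) \left(- \frac{1}{30101}\right) - \frac{20945}{8 + 703} = \frac{15677}{91274} - \frac{20945}{711} = - \frac{1900587583}{64895814}$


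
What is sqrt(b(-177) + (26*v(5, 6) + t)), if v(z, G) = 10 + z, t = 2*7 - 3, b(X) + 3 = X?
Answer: sqrt(221) ≈ 14.866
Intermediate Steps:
b(X) = -3 + X
t = 11 (t = 14 - 3 = 11)
sqrt(b(-177) + (26*v(5, 6) + t)) = sqrt((-3 - 177) + (26*(10 + 5) + 11)) = sqrt(-180 + (26*15 + 11)) = sqrt(-180 + (390 + 11)) = sqrt(-180 + 401) = sqrt(221)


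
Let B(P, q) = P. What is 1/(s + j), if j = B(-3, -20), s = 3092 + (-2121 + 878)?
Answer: 1/1846 ≈ 0.00054171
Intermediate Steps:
s = 1849 (s = 3092 - 1243 = 1849)
j = -3
1/(s + j) = 1/(1849 - 3) = 1/1846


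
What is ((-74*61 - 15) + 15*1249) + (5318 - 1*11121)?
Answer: 8403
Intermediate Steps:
((-74*61 - 15) + 15*1249) + (5318 - 1*11121) = ((-4514 - 15) + 18735) + (5318 - 11121) = (-4529 + 18735) - 5803 = 14206 - 5803 = 8403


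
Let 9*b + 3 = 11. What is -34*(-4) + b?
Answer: 1232/9 ≈ 136.89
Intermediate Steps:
b = 8/9 (b = -⅓ + (⅑)*11 = -⅓ + 11/9 = 8/9 ≈ 0.88889)
-34*(-4) + b = -34*(-4) + 8/9 = 136 + 8/9 = 1232/9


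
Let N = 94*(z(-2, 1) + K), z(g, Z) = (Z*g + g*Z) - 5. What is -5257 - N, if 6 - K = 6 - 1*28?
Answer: -7043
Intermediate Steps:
z(g, Z) = -5 + 2*Z*g (z(g, Z) = (Z*g + Z*g) - 5 = 2*Z*g - 5 = -5 + 2*Z*g)
K = 28 (K = 6 - (6 - 1*28) = 6 - (6 - 28) = 6 - 1*(-22) = 6 + 22 = 28)
N = 1786 (N = 94*((-5 + 2*1*(-2)) + 28) = 94*((-5 - 4) + 28) = 94*(-9 + 28) = 94*19 = 1786)
-5257 - N = -5257 - 1*1786 = -5257 - 1786 = -7043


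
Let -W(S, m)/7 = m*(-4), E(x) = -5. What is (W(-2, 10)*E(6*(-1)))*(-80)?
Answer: 112000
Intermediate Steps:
W(S, m) = 28*m (W(S, m) = -7*m*(-4) = -(-28)*m = 28*m)
(W(-2, 10)*E(6*(-1)))*(-80) = ((28*10)*(-5))*(-80) = (280*(-5))*(-80) = -1400*(-80) = 112000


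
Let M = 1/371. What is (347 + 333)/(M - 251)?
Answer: -6307/2328 ≈ -2.7092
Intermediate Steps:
M = 1/371 ≈ 0.0026954
(347 + 333)/(M - 251) = (347 + 333)/(1/371 - 251) = 680/(-93120/371) = 680*(-371/93120) = -6307/2328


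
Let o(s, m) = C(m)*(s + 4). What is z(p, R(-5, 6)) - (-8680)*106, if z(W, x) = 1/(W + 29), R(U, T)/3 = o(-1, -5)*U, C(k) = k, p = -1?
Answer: 25762241/28 ≈ 9.2008e+5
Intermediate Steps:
o(s, m) = m*(4 + s) (o(s, m) = m*(s + 4) = m*(4 + s))
R(U, T) = -45*U (R(U, T) = 3*((-5*(4 - 1))*U) = 3*((-5*3)*U) = 3*(-15*U) = -45*U)
z(W, x) = 1/(29 + W)
z(p, R(-5, 6)) - (-8680)*106 = 1/(29 - 1) - (-8680)*106 = 1/28 - 1240*(-742) = 1/28 + 920080 = 25762241/28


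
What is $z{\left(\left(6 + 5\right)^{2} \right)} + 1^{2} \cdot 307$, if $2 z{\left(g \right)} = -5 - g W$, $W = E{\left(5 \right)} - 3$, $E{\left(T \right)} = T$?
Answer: $\frac{367}{2} \approx 183.5$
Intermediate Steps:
$W = 2$ ($W = 5 - 3 = 2$)
$z{\left(g \right)} = - \frac{5}{2} - g$ ($z{\left(g \right)} = \frac{-5 - g 2}{2} = \frac{-5 - 2 g}{2} = - \frac{5}{2} - g$)
$z{\left(\left(6 + 5\right)^{2} \right)} + 1^{2} \cdot 307 = \left(- \frac{5}{2} - \left(6 + 5\right)^{2}\right) + 1^{2} \cdot 307 = \left(- \frac{5}{2} - 11^{2}\right) + 1 \cdot 307 = \left(- \frac{5}{2} - 121\right) + 307 = - \frac{247}{2} + 307 = \frac{367}{2}$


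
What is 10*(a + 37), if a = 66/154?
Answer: 2620/7 ≈ 374.29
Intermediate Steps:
a = 3/7 (a = 66*(1/154) = 3/7 ≈ 0.42857)
10*(a + 37) = 10*(3/7 + 37) = 10*(262/7) = 2620/7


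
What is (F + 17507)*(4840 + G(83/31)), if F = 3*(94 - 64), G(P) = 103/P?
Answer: 7125254061/83 ≈ 8.5846e+7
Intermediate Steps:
F = 90 (F = 3*30 = 90)
(F + 17507)*(4840 + G(83/31)) = (90 + 17507)*(4840 + 103/((83/31))) = 17597*(4840 + 103/((83*(1/31)))) = 17597*(4840 + 103/(83/31)) = 17597*(4840 + 103*(31/83)) = 17597*(4840 + 3193/83) = 17597*(404913/83) = 7125254061/83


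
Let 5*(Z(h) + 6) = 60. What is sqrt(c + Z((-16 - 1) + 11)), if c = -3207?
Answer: I*sqrt(3201) ≈ 56.577*I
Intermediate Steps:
Z(h) = 6 (Z(h) = -6 + (1/5)*60 = -6 + 12 = 6)
sqrt(c + Z((-16 - 1) + 11)) = sqrt(-3207 + 6) = sqrt(-3201) = I*sqrt(3201)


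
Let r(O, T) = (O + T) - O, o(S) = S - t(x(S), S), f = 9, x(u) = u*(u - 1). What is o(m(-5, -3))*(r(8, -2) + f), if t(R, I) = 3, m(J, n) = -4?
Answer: -49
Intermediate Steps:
x(u) = u*(-1 + u)
o(S) = -3 + S (o(S) = S - 1*3 = S - 3 = -3 + S)
r(O, T) = T
o(m(-5, -3))*(r(8, -2) + f) = (-3 - 4)*(-2 + 9) = -7*7 = -49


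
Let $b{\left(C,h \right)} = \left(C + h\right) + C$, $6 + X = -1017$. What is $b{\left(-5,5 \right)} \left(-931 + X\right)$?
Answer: $9770$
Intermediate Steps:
$X = -1023$ ($X = -6 - 1017 = -1023$)
$b{\left(C,h \right)} = h + 2 C$
$b{\left(-5,5 \right)} \left(-931 + X\right) = \left(5 + 2 \left(-5\right)\right) \left(-931 - 1023\right) = \left(5 - 10\right) \left(-1954\right) = \left(-5\right) \left(-1954\right) = 9770$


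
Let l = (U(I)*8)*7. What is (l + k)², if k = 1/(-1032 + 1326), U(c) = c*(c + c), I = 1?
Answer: 1084319041/86436 ≈ 12545.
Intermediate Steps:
U(c) = 2*c² (U(c) = c*(2*c) = 2*c²)
k = 1/294 ≈ 0.0034014
l = 112 (l = ((2*1²)*8)*7 = ((2*1)*8)*7 = (2*8)*7 = 16*7 = 112)
(l + k)² = (112 + 1/294)² = (32929/294)² = 1084319041/86436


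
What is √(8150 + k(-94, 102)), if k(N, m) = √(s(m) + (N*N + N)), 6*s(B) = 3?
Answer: √(32600 + 2*√34970)/2 ≈ 90.794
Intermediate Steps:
s(B) = ½ (s(B) = (⅙)*3 = ½)
k(N, m) = √(½ + N + N²) (k(N, m) = √(½ + (N*N + N)) = √(½ + (N² + N)) = √(½ + (N + N²)) = √(½ + N + N²))
√(8150 + k(-94, 102)) = √(8150 + √(2 + 4*(-94) + 4*(-94)²)/2) = √(8150 + √(2 - 376 + 4*8836)/2) = √(8150 + √(2 - 376 + 35344)/2) = √(8150 + √34970/2)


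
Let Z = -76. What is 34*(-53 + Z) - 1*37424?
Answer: -41810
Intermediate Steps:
34*(-53 + Z) - 1*37424 = 34*(-53 - 76) - 1*37424 = 34*(-129) - 37424 = -4386 - 37424 = -41810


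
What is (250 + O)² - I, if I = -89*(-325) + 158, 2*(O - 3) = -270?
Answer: -15159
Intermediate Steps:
O = -132 (O = 3 + (½)*(-270) = 3 - 135 = -132)
I = 29083 (I = 28925 + 158 = 29083)
(250 + O)² - I = (250 - 132)² - 1*29083 = 118² - 29083 = 13924 - 29083 = -15159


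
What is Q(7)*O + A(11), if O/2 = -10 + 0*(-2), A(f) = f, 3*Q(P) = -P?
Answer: 173/3 ≈ 57.667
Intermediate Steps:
Q(P) = -P/3 (Q(P) = (-P)/3 = -P/3)
O = -20 (O = 2*(-10 + 0*(-2)) = 2*(-10 + 0) = 2*(-10) = -20)
Q(7)*O + A(11) = -⅓*7*(-20) + 11 = -7/3*(-20) + 11 = 140/3 + 11 = 173/3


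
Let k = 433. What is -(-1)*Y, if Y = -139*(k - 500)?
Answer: 9313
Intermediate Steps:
Y = 9313 (Y = -139*(433 - 500) = -139*(-67) = 9313)
-(-1)*Y = -(-1)*9313 = -1*(-9313) = 9313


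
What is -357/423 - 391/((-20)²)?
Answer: -102731/56400 ≈ -1.8215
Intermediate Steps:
-357/423 - 391/((-20)²) = -357*1/423 - 391/400 = -119/141 - 391*1/400 = -119/141 - 391/400 = -102731/56400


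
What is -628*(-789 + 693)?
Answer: 60288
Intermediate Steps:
-628*(-789 + 693) = -628*(-96) = 60288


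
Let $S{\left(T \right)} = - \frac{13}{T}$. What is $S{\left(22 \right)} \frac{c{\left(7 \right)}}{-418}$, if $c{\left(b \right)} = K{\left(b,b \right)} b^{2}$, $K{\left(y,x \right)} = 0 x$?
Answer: $0$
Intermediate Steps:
$K{\left(y,x \right)} = 0$
$c{\left(b \right)} = 0$ ($c{\left(b \right)} = 0 b^{2} = 0$)
$S{\left(22 \right)} \frac{c{\left(7 \right)}}{-418} = - \frac{13}{22} \frac{0}{-418} = \left(-13\right) \frac{1}{22} \cdot 0 \left(- \frac{1}{418}\right) = \left(- \frac{13}{22}\right) 0 = 0$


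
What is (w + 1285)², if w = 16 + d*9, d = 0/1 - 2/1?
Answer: 1646089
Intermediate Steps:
d = -2 (d = 0*1 - 2*1 = 0 - 2 = -2)
w = -2 (w = 16 - 2*9 = 16 - 18 = -2)
(w + 1285)² = (-2 + 1285)² = 1283² = 1646089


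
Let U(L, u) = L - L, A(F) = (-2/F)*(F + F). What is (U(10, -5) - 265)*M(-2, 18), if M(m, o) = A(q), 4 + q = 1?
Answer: 1060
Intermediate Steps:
q = -3 (q = -4 + 1 = -3)
A(F) = -4 (A(F) = (-2/F)*(2*F) = -4)
U(L, u) = 0
M(m, o) = -4
(U(10, -5) - 265)*M(-2, 18) = (0 - 265)*(-4) = -265*(-4) = 1060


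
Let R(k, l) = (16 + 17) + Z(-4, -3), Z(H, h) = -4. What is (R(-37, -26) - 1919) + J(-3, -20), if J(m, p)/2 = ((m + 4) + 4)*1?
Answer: -1880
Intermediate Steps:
J(m, p) = 16 + 2*m (J(m, p) = 2*(((m + 4) + 4)*1) = 2*(((4 + m) + 4)*1) = 2*((8 + m)*1) = 2*(8 + m) = 16 + 2*m)
R(k, l) = 29 (R(k, l) = (16 + 17) - 4 = 33 - 4 = 29)
(R(-37, -26) - 1919) + J(-3, -20) = (29 - 1919) + (16 + 2*(-3)) = -1890 + (16 - 6) = -1890 + 10 = -1880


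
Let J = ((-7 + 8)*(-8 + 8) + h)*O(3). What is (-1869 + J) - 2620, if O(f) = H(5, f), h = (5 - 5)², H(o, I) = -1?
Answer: -4489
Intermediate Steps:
h = 0 (h = 0² = 0)
O(f) = -1
J = 0 (J = ((-7 + 8)*(-8 + 8) + 0)*(-1) = (1*0 + 0)*(-1) = (0 + 0)*(-1) = 0*(-1) = 0)
(-1869 + J) - 2620 = (-1869 + 0) - 2620 = -1869 - 2620 = -4489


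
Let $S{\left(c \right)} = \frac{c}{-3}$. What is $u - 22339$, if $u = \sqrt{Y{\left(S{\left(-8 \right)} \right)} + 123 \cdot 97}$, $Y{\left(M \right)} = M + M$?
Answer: $-22339 + \frac{\sqrt{107427}}{3} \approx -22230.0$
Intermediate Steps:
$S{\left(c \right)} = - \frac{c}{3}$ ($S{\left(c \right)} = c \left(- \frac{1}{3}\right) = - \frac{c}{3}$)
$Y{\left(M \right)} = 2 M$
$u = \frac{\sqrt{107427}}{3}$ ($u = \sqrt{2 \left(\left(- \frac{1}{3}\right) \left(-8\right)\right) + 123 \cdot 97} = \sqrt{2 \cdot \frac{8}{3} + 11931} = \sqrt{\frac{16}{3} + 11931} = \sqrt{\frac{35809}{3}} = \frac{\sqrt{107427}}{3} \approx 109.25$)
$u - 22339 = \frac{\sqrt{107427}}{3} - 22339 = -22339 + \frac{\sqrt{107427}}{3}$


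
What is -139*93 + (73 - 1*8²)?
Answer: -12918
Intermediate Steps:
-139*93 + (73 - 1*8²) = -12927 + (73 - 1*64) = -12927 + (73 - 64) = -12927 + 9 = -12918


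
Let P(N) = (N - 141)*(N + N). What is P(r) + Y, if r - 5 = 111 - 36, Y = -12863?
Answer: -22623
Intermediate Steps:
r = 80 (r = 5 + (111 - 36) = 5 + 75 = 80)
P(N) = 2*N*(-141 + N) (P(N) = (-141 + N)*(2*N) = 2*N*(-141 + N))
P(r) + Y = 2*80*(-141 + 80) - 12863 = 2*80*(-61) - 12863 = -9760 - 12863 = -22623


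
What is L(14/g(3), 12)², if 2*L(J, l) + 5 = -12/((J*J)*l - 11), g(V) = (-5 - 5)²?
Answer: 42706225/11316496 ≈ 3.7738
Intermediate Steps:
g(V) = 100 (g(V) = (-10)² = 100)
L(J, l) = -5/2 - 6/(-11 + l*J²) (L(J, l) = -5/2 + (-12/((J*J)*l - 11))/2 = -5/2 + (-12/(J²*l - 11))/2 = -5/2 + (-12/(l*J² - 11))/2 = -5/2 + (-12/(-11 + l*J²))/2 = -5/2 - 6/(-11 + l*J²))
L(14/g(3), 12)² = ((43 - 5*12*(14/100)²)/(2*(-11 + 12*(14/100)²)))² = ((43 - 5*12*(14*(1/100))²)/(2*(-11 + 12*(14*(1/100))²)))² = ((43 - 5*12*(7/50)²)/(2*(-11 + 12*(7/50)²)))² = ((43 - 5*12*49/2500)/(2*(-11 + 12*(49/2500))))² = ((43 - 147/125)/(2*(-11 + 147/625)))² = ((½)*(5228/125)/(-6728/625))² = ((½)*(-625/6728)*(5228/125))² = (-6535/3364)² = 42706225/11316496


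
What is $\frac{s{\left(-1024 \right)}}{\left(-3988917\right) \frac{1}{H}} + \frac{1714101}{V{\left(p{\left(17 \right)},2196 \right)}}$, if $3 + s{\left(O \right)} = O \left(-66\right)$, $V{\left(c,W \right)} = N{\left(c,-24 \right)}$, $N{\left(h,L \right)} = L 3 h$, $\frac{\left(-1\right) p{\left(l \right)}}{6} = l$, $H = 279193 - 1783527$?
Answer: $\frac{27905953008859}{1084985424} \approx 25720.0$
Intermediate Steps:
$H = -1504334$
$p{\left(l \right)} = - 6 l$
$N{\left(h,L \right)} = 3 L h$
$V{\left(c,W \right)} = - 72 c$ ($V{\left(c,W \right)} = 3 \left(-24\right) c = - 72 c$)
$s{\left(O \right)} = -3 - 66 O$ ($s{\left(O \right)} = -3 + O \left(-66\right) = -3 - 66 O$)
$\frac{s{\left(-1024 \right)}}{\left(-3988917\right) \frac{1}{H}} + \frac{1714101}{V{\left(p{\left(17 \right)},2196 \right)}} = \frac{-3 - -67584}{\left(-3988917\right) \frac{1}{-1504334}} + \frac{1714101}{\left(-72\right) \left(\left(-6\right) 17\right)} = \frac{-3 + 67584}{\left(-3988917\right) \left(- \frac{1}{1504334}\right)} + \frac{1714101}{\left(-72\right) \left(-102\right)} = \frac{67581}{\frac{3988917}{1504334}} + \frac{1714101}{7344} = 67581 \cdot \frac{1504334}{3988917} + 1714101 \cdot \frac{1}{7344} = \frac{11296044006}{443213} + \frac{571367}{2448} = \frac{27905953008859}{1084985424}$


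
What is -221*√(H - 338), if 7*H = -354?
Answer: -884*I*√1190/7 ≈ -4356.4*I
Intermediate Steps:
H = -354/7 (H = (⅐)*(-354) = -354/7 ≈ -50.571)
-221*√(H - 338) = -221*√(-354/7 - 338) = -884*I*√1190/7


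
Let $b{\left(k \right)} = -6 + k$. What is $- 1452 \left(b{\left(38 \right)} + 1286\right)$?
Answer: $-1913736$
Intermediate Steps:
$- 1452 \left(b{\left(38 \right)} + 1286\right) = - 1452 \left(\left(-6 + 38\right) + 1286\right) = - 1452 \left(32 + 1286\right) = \left(-1452\right) 1318 = -1913736$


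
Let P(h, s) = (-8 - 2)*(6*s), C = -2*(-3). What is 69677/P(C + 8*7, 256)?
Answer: -69677/15360 ≈ -4.5363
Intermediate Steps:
C = 6
P(h, s) = -60*s
69677/P(C + 8*7, 256) = 69677/((-60*256)) = 69677/(-15360) = 69677*(-1/15360) = -69677/15360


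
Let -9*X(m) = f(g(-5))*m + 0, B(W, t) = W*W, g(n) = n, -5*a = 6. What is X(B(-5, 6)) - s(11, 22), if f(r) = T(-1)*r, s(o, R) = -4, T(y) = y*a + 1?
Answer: 311/9 ≈ 34.556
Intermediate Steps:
a = -6/5 (a = -⅕*6 = -6/5 ≈ -1.2000)
B(W, t) = W²
T(y) = 1 - 6*y/5 (T(y) = y*(-6/5) + 1 = -6*y/5 + 1 = 1 - 6*y/5)
f(r) = 11*r/5 (f(r) = (1 - 6/5*(-1))*r = (1 + 6/5)*r = 11*r/5)
X(m) = 11*m/9 (X(m) = -(((11/5)*(-5))*m + 0)/9 = -(-11*m + 0)/9 = -(-11)*m/9 = 11*m/9)
X(B(-5, 6)) - s(11, 22) = (11/9)*(-5)² - 1*(-4) = (11/9)*25 + 4 = 275/9 + 4 = 311/9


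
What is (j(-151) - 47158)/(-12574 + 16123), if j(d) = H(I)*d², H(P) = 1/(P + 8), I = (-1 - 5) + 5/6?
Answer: -664880/60333 ≈ -11.020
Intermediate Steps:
I = -31/6 (I = -6 + 5*(⅙) = -6 + ⅚ = -31/6 ≈ -5.1667)
H(P) = 1/(8 + P)
j(d) = 6*d²/17 (j(d) = d²/(8 - 31/6) = d²/(17/6) = 6*d²/17)
(j(-151) - 47158)/(-12574 + 16123) = ((6/17)*(-151)² - 47158)/(-12574 + 16123) = ((6/17)*22801 - 47158)/3549 = (136806/17 - 47158)*(1/3549) = -664880/17*1/3549 = -664880/60333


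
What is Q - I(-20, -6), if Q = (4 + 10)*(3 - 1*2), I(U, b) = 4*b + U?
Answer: 58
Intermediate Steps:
I(U, b) = U + 4*b
Q = 14 (Q = 14*(3 - 2) = 14*1 = 14)
Q - I(-20, -6) = 14 - (-20 + 4*(-6)) = 14 - (-20 - 24) = 14 - 1*(-44) = 14 + 44 = 58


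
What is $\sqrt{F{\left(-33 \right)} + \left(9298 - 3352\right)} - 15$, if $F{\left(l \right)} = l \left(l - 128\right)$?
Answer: $-15 + 9 \sqrt{139} \approx 91.108$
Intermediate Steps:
$F{\left(l \right)} = l \left(-128 + l\right)$
$\sqrt{F{\left(-33 \right)} + \left(9298 - 3352\right)} - 15 = \sqrt{- 33 \left(-128 - 33\right) + \left(9298 - 3352\right)} - 15 = \sqrt{\left(-33\right) \left(-161\right) + 5946} - 15 = \sqrt{5313 + 5946} - 15 = \sqrt{11259} - 15 = 9 \sqrt{139} - 15 = -15 + 9 \sqrt{139}$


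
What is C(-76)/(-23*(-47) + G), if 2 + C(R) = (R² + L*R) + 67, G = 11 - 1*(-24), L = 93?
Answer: -409/372 ≈ -1.0995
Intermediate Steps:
G = 35 (G = 11 + 24 = 35)
C(R) = 65 + R² + 93*R (C(R) = -2 + ((R² + 93*R) + 67) = -2 + (67 + R² + 93*R) = 65 + R² + 93*R)
C(-76)/(-23*(-47) + G) = (65 + (-76)² + 93*(-76))/(-23*(-47) + 35) = (65 + 5776 - 7068)/(1081 + 35) = -1227/1116 = -1227*1/1116 = -409/372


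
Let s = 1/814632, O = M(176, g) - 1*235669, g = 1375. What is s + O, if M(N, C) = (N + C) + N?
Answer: -190576639343/814632 ≈ -2.3394e+5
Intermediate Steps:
M(N, C) = C + 2*N (M(N, C) = (C + N) + N = C + 2*N)
O = -233942 (O = (1375 + 2*176) - 1*235669 = (1375 + 352) - 235669 = 1727 - 235669 = -233942)
s = 1/814632 ≈ 1.2275e-6
s + O = 1/814632 - 233942 = -190576639343/814632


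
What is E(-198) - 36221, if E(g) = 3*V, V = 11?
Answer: -36188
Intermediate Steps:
E(g) = 33 (E(g) = 3*11 = 33)
E(-198) - 36221 = 33 - 36221 = -36188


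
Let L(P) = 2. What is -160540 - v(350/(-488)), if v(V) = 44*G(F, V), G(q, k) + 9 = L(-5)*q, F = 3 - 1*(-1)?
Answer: -160496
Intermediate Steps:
F = 4 (F = 3 + 1 = 4)
G(q, k) = -9 + 2*q
v(V) = -44 (v(V) = 44*(-9 + 2*4) = 44*(-9 + 8) = 44*(-1) = -44)
-160540 - v(350/(-488)) = -160540 - 1*(-44) = -160540 + 44 = -160496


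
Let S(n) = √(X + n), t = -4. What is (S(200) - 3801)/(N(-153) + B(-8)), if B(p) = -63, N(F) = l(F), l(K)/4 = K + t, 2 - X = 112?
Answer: 3801/691 - 3*√10/691 ≈ 5.4870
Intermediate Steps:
X = -110 (X = 2 - 1*112 = 2 - 112 = -110)
l(K) = -16 + 4*K (l(K) = 4*(K - 4) = 4*(-4 + K) = -16 + 4*K)
N(F) = -16 + 4*F
S(n) = √(-110 + n)
(S(200) - 3801)/(N(-153) + B(-8)) = (√(-110 + 200) - 3801)/((-16 + 4*(-153)) - 63) = (√90 - 3801)/((-16 - 612) - 63) = (3*√10 - 3801)/(-628 - 63) = (-3801 + 3*√10)/(-691) = (-3801 + 3*√10)*(-1/691) = 3801/691 - 3*√10/691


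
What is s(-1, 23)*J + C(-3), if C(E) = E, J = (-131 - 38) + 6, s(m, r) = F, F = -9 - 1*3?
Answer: 1953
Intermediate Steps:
F = -12 (F = -9 - 3 = -12)
s(m, r) = -12
J = -163 (J = -169 + 6 = -163)
s(-1, 23)*J + C(-3) = -12*(-163) - 3 = 1956 - 3 = 1953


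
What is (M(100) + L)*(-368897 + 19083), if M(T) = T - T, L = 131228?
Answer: -45905391592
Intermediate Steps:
M(T) = 0
(M(100) + L)*(-368897 + 19083) = (0 + 131228)*(-368897 + 19083) = 131228*(-349814) = -45905391592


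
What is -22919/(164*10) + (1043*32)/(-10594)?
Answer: -3628543/211880 ≈ -17.125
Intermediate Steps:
-22919/(164*10) + (1043*32)/(-10594) = -22919/1640 + 33376*(-1/10594) = -22919*1/1640 - 16688/5297 = -559/40 - 16688/5297 = -3628543/211880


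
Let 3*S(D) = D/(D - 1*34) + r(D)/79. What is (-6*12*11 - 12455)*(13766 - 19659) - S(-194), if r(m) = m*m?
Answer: 2109144281111/27018 ≈ 7.8064e+7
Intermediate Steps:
r(m) = m²
S(D) = D²/237 + D/(3*(-34 + D)) (S(D) = (D/(D - 1*34) + D²/79)/3 = (D/(D - 34) + D²*(1/79))/3 = (D/(-34 + D) + D²/79)/3 = (D²/79 + D/(-34 + D))/3 = D²/237 + D/(3*(-34 + D)))
(-6*12*11 - 12455)*(13766 - 19659) - S(-194) = (-6*12*11 - 12455)*(13766 - 19659) - (-194)*(79 + (-194)² - 34*(-194))/(237*(-34 - 194)) = (-72*11 - 12455)*(-5893) - (-194)*(79 + 37636 + 6596)/(237*(-228)) = (-792 - 12455)*(-5893) - (-194)*(-1)*44311/(237*228) = -13247*(-5893) - 1*4298167/27018 = 78064571 - 4298167/27018 = 2109144281111/27018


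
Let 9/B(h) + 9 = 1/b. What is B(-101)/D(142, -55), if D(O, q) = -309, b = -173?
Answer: 519/160474 ≈ 0.0032342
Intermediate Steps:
B(h) = -1557/1558 (B(h) = 9/(-9 + 1/(-173)) = 9/(-9 - 1/173) = 9/(-1558/173) = 9*(-173/1558) = -1557/1558)
B(-101)/D(142, -55) = -1557/1558/(-309) = -1557/1558*(-1/309) = 519/160474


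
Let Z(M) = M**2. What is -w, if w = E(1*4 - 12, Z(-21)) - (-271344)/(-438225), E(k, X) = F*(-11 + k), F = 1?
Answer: 2865873/146075 ≈ 19.619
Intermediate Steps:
E(k, X) = -11 + k (E(k, X) = 1*(-11 + k) = -11 + k)
w = -2865873/146075 (w = (-11 + (1*4 - 12)) - (-271344)/(-438225) = (-11 + (4 - 12)) - (-271344)*(-1)/438225 = (-11 - 8) - 1*90448/146075 = -19 - 90448/146075 = -2865873/146075 ≈ -19.619)
-w = -1*(-2865873/146075) = 2865873/146075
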